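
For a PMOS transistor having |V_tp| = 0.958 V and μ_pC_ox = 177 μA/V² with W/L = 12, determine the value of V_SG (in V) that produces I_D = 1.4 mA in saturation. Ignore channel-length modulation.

V_SG = 2.11 V

k_p = μ_pC_ox · (W/L) = 2.124 mA/V².
In saturation I_D = ½ k_p (V_SG − |V_tp|)², so V_SG − |V_tp| = √(2 I_D / k_p) = √(2 × 1.4 / 2.124) = 1.15 V.
V_SG = 0.958 + 1.15 = 2.11 V.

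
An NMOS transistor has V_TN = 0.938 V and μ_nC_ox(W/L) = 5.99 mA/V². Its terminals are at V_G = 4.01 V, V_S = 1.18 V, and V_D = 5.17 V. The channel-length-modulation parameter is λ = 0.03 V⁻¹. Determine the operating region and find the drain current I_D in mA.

V_GS = V_G − V_S = 4.01 − 1.18 = 2.83 V; V_DS = V_D − V_S = 5.17 − 1.18 = 3.99 V.
V_ov = V_GS − V_TN = 2.83 − 0.938 = 1.89 V.
Since V_DS = 3.99 V ≥ V_ov = 1.89 V, the device is in saturation.
I_D = ½ k_n V_ov² (1 + λ V_DS) = 0.5 × 5.99 × 1.89² × (1 + 0.03 × 3.99) = 12 mA.

Saturation; I_D = 12.0 mA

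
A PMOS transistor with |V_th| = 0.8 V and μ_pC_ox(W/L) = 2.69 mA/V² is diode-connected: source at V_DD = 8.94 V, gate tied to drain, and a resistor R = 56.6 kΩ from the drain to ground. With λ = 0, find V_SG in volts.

With gate tied to drain, V_SG = V_SD ≥ V_SG − |V_th|, so the device is in saturation.
KCL at the drain: ½ k_p (V_SG − |V_th|)² = (V_DD − V_SG)/R.
Let x = V_SG − 0.8. Then 76.1 x² + x − 8.14 = 0, giving x = 0.32 V (positive root), so V_SG = 1.12 V.
I_D = (V_DD − V_SG)/R = (8.94 − 1.12) / 56.6 = 0.138 mA.

V_SG = 1.12 V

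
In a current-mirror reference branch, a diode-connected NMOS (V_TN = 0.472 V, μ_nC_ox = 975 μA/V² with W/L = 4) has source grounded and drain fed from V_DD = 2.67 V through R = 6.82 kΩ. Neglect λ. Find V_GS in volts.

With gate tied to drain, V_GS = V_DS ≥ V_GS − V_TN, so the device is in saturation.
k_n = μ_nC_ox · (W/L) = 3.9 mA/V².
KCL at the drain: ½ k_n (V_GS − V_TN)² = (V_DD − V_GS)/R.
Let x = V_GS − 0.472. Then 13.3 x² + x − 2.198 = 0, giving x = 0.371 V (positive root), so V_GS = 0.843 V.
I_D = (V_DD − V_GS)/R = (2.67 − 0.843) / 6.82 = 0.268 mA.

V_GS = 0.843 V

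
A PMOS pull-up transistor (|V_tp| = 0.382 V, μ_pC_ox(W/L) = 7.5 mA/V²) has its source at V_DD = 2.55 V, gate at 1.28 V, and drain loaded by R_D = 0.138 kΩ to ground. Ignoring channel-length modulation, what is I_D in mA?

V_SG = V_DD − V_G = 2.55 − 1.28 = 1.27 V, so V_ov = 1.27 − 0.382 = 0.888 V.
Assume saturation: I_D = ½ k_p V_ov² = 0.5 × 7.5 × 0.888² = 2.96 mA, giving V_SD = V_DD − I_D R_D = 2.55 − 2.96 × 0.138 = 2.14 V.
V_SD = 2.14 V ≥ V_ov = 0.888 V, confirming saturation.

I_D = 2.96 mA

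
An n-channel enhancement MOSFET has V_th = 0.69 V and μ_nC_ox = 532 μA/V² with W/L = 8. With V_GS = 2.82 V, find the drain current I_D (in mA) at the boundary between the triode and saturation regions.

I_D = 9.65 mA

At the boundary V_DS = V_ov = V_GS − V_th = 2.82 − 0.69 = 2.13 V.
k_n = μ_nC_ox · (W/L) = 4.256 mA/V².
I_D = ½ k_n V_ov² = 0.5 × 4.256 × 2.13² = 9.65 mA.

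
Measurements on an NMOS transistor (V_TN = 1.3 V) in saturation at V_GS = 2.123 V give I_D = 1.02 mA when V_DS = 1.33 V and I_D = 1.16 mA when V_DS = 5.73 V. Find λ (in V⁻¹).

λ = 0.0325 V⁻¹

With V_GS fixed, I_D ∝ (1 + λ V_DS) in saturation, so I_D2/I_D1 = (1 + λ V_DS2)/(1 + λ V_DS1).
1.16/1.02 = 1.137 = (1 + 5.73 λ)/(1 + 1.33 λ).
Solving: λ (I_D1 V_DS2 − I_D2 V_DS1) = I_D2 − I_D1, so λ = (1.16 − 1.02) / (1.02 × 5.73 − 1.16 × 1.33) = 0.14 / 4.3 = 0.0325 V⁻¹.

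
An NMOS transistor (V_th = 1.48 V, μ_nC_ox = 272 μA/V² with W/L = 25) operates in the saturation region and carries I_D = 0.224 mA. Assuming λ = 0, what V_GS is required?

k_n = μ_nC_ox · (W/L) = 6.8 mA/V².
In saturation I_D = ½ k_n (V_GS − V_th)², so V_GS − V_th = √(2 I_D / k_n) = √(2 × 0.224 / 6.8) = 0.257 V.
V_GS = 1.48 + 0.257 = 1.74 V.

V_GS = 1.74 V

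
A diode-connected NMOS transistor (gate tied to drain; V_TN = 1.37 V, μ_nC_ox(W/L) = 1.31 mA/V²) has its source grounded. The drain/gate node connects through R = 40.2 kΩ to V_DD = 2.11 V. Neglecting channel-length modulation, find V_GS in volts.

With gate tied to drain, V_GS = V_DS ≥ V_GS − V_TN, so the device is in saturation.
KCL at the drain: ½ k_n (V_GS − V_TN)² = (V_DD − V_GS)/R.
Let x = V_GS − 1.37. Then 26.3 x² + x − 0.74 = 0, giving x = 0.15 V (positive root), so V_GS = 1.52 V.
I_D = (V_DD − V_GS)/R = (2.11 − 1.52) / 40.2 = 0.0147 mA.

V_GS = 1.52 V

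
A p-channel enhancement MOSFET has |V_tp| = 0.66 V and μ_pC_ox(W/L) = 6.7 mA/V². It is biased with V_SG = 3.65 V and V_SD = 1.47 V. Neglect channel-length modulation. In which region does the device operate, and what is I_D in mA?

V_ov = V_SG − |V_tp| = 3.65 − 0.66 = 2.99 V.
Since V_SD = 1.47 V < V_ov = 2.99 V, the device is in the triode region.
I_D = k_p [V_ov · V_SD − ½ V_SD²] = 6.7 × [2.99 × 1.47 − 0.5 × 1.47²] = 22.2 mA.

Triode; I_D = 22.2 mA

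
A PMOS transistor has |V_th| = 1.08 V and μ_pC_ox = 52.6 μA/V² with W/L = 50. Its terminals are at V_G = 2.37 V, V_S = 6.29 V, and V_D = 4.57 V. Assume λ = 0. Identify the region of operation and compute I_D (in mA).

V_SG = V_S − V_G = 6.29 − 2.37 = 3.92 V; V_SD = V_S − V_D = 6.29 − 4.57 = 1.72 V.
k_p = μ_pC_ox · (W/L) = 2.63 mA/V².
V_ov = V_SG − |V_th| = 3.92 − 1.08 = 2.84 V.
Since V_SD = 1.72 V < V_ov = 2.84 V, the device is in the triode region.
I_D = k_p [V_ov · V_SD − ½ V_SD²] = 2.63 × [2.84 × 1.72 − 0.5 × 1.72²] = 8.96 mA.

Triode; I_D = 8.96 mA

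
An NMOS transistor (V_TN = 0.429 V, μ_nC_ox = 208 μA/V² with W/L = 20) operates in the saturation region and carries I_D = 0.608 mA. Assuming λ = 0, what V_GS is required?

V_GS = 0.970 V

k_n = μ_nC_ox · (W/L) = 4.16 mA/V².
In saturation I_D = ½ k_n (V_GS − V_TN)², so V_GS − V_TN = √(2 I_D / k_n) = √(2 × 0.608 / 4.16) = 0.541 V.
V_GS = 0.429 + 0.541 = 0.97 V.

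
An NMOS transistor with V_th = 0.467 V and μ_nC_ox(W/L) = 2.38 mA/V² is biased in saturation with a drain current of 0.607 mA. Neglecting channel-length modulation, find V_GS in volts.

In saturation I_D = ½ k_n (V_GS − V_th)², so V_GS − V_th = √(2 I_D / k_n) = √(2 × 0.607 / 2.38) = 0.714 V.
V_GS = 0.467 + 0.714 = 1.18 V.

V_GS = 1.18 V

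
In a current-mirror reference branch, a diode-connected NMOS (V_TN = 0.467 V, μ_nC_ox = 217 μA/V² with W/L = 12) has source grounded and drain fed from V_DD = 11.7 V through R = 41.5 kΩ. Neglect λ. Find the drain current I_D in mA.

With gate tied to drain, V_GS = V_DS ≥ V_GS − V_TN, so the device is in saturation.
k_n = μ_nC_ox · (W/L) = 2.604 mA/V².
KCL at the drain: ½ k_n (V_GS − V_TN)² = (V_DD − V_GS)/R.
Let x = V_GS − 0.467. Then 54 x² + x − 11.23 = 0, giving x = 0.447 V (positive root), so V_GS = 0.914 V.
I_D = (V_DD − V_GS)/R = (11.7 − 0.914) / 41.5 = 0.26 mA.

I_D = 0.260 mA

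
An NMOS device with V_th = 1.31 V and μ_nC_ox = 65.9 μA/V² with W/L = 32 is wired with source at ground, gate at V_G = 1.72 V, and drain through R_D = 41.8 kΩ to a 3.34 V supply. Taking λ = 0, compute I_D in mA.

V_GS = V_G = 1.72 V, so V_ov = 1.72 − 1.31 = 0.41 V.
k_n = μ_nC_ox · (W/L) = 2.109 mA/V².
Assume saturation: I_D = ½ k_n V_ov² = 0.5 × 2.109 × 0.41² = 0.177 mA, giving V_DS = V_DD − I_D R_D = 3.34 − 0.177 × 41.8 = -4.07 V.
But -4.07 V < V_ov = 0.41 V, so the device is actually in triode.
In triode I_D = k_n[V_ov V_DS − ½ V_DS²] and I_D = (V_DD − V_DS)/R_D. Equating: 44.1 V_DS² − 37.14 V_DS + 3.34 = 0, giving V_DS = 0.102 V (the root below V_ov).
I_D = (3.34 − 0.102) / 41.8 = 0.0775 mA.

I_D = 0.0775 mA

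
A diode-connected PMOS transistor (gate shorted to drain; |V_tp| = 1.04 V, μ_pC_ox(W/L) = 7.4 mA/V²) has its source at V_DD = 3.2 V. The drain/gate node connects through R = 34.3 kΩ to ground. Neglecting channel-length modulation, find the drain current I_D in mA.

I_D = 0.0593 mA

With gate tied to drain, V_SG = V_SD ≥ V_SG − |V_tp|, so the device is in saturation.
KCL at the drain: ½ k_p (V_SG − |V_tp|)² = (V_DD − V_SG)/R.
Let x = V_SG − 1.04. Then 127 x² + x − 2.16 = 0, giving x = 0.127 V (positive root), so V_SG = 1.17 V.
I_D = (V_DD − V_SG)/R = (3.2 − 1.17) / 34.3 = 0.0593 mA.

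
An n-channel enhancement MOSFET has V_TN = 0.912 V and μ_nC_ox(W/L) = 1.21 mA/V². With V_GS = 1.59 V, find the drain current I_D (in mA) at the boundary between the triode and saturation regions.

I_D = 0.278 mA

At the boundary V_DS = V_ov = V_GS − V_TN = 1.59 − 0.912 = 0.678 V.
I_D = ½ k_n V_ov² = 0.5 × 1.21 × 0.678² = 0.278 mA.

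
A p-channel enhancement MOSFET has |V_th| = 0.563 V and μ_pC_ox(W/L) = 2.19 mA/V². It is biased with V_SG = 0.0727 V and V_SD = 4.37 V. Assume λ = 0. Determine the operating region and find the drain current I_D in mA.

V_SG = 0.0727 V < |V_th| = 0.563 V, so the transistor is in cutoff.

Cutoff; I_D = 0 mA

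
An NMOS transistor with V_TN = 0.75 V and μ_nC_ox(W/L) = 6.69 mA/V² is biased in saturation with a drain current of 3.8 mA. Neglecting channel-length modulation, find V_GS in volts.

V_GS = 1.82 V

In saturation I_D = ½ k_n (V_GS − V_TN)², so V_GS − V_TN = √(2 I_D / k_n) = √(2 × 3.8 / 6.69) = 1.07 V.
V_GS = 0.75 + 1.07 = 1.82 V.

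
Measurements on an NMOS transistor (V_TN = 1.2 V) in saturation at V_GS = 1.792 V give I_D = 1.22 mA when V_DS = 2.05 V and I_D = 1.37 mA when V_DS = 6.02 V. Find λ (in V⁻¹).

λ = 0.0331 V⁻¹

With V_GS fixed, I_D ∝ (1 + λ V_DS) in saturation, so I_D2/I_D1 = (1 + λ V_DS2)/(1 + λ V_DS1).
1.37/1.22 = 1.123 = (1 + 6.02 λ)/(1 + 2.05 λ).
Solving: λ (I_D1 V_DS2 − I_D2 V_DS1) = I_D2 − I_D1, so λ = (1.37 − 1.22) / (1.22 × 6.02 − 1.37 × 2.05) = 0.15 / 4.54 = 0.0331 V⁻¹.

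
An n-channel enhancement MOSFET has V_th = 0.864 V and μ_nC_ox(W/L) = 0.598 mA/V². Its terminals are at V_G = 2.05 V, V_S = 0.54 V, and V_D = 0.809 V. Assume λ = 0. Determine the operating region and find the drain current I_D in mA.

V_GS = V_G − V_S = 2.05 − 0.54 = 1.51 V; V_DS = V_D − V_S = 0.809 − 0.54 = 0.269 V.
V_ov = V_GS − V_th = 1.51 − 0.864 = 0.646 V.
Since V_DS = 0.269 V < V_ov = 0.646 V, the device is in the triode region.
I_D = k_n [V_ov · V_DS − ½ V_DS²] = 0.598 × [0.646 × 0.269 − 0.5 × 0.269²] = 0.0823 mA.

Triode; I_D = 0.0823 mA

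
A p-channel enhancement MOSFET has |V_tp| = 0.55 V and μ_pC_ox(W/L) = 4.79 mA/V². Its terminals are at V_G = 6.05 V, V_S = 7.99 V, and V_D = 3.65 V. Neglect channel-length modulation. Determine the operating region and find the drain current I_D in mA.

Saturation; I_D = 4.63 mA

V_SG = V_S − V_G = 7.99 − 6.05 = 1.94 V; V_SD = V_S − V_D = 7.99 − 3.65 = 4.34 V.
V_ov = V_SG − |V_tp| = 1.94 − 0.55 = 1.39 V.
Since V_SD = 4.34 V ≥ V_ov = 1.39 V, the device is in saturation.
I_D = ½ k_p V_ov² = 0.5 × 4.79 × 1.39² = 4.63 mA.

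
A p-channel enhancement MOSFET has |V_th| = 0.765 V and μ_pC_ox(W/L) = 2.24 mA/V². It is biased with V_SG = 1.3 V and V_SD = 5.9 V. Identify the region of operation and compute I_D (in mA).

V_ov = V_SG − |V_th| = 1.3 − 0.765 = 0.535 V.
Since V_SD = 5.9 V ≥ V_ov = 0.535 V, the device is in saturation.
I_D = ½ k_p V_ov² = 0.5 × 2.24 × 0.535² = 0.321 mA.

Saturation; I_D = 0.321 mA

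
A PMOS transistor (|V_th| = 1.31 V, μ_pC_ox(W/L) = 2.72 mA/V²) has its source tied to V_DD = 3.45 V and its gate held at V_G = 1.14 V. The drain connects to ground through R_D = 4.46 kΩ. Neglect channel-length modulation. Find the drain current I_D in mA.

V_SG = V_DD − V_G = 3.45 − 1.14 = 2.31 V, so V_ov = 2.31 − 1.31 = 1 V.
Assume saturation: I_D = ½ k_p V_ov² = 0.5 × 2.72 × 1² = 1.36 mA, giving V_SD = V_DD − I_D R_D = 3.45 − 1.36 × 4.46 = -2.62 V.
But -2.62 V < V_ov = 1 V, so the device is actually in triode.
In triode I_D = k_p[V_ov V_SD − ½ V_SD²] and I_D = (V_DD − V_SD)/R_D. Equating: 6.07 V_SD² − 13.13 V_SD + 3.45 = 0, giving V_SD = 0.306 V (the root below V_ov).
I_D = (3.45 − 0.306) / 4.46 = 0.705 mA.

I_D = 0.705 mA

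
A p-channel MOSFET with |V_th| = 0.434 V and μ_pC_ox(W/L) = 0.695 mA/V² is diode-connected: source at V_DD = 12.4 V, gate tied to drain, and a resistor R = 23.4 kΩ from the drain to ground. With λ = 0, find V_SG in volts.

V_SG = 1.59 V

With gate tied to drain, V_SG = V_SD ≥ V_SG − |V_th|, so the device is in saturation.
KCL at the drain: ½ k_p (V_SG − |V_th|)² = (V_DD − V_SG)/R.
Let x = V_SG − 0.434. Then 8.13 x² + x − 11.97 = 0, giving x = 1.15 V (positive root), so V_SG = 1.59 V.
I_D = (V_DD − V_SG)/R = (12.4 − 1.59) / 23.4 = 0.462 mA.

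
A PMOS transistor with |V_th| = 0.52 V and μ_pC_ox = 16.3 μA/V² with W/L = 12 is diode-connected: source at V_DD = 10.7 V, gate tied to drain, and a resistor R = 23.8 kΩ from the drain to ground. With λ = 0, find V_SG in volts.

V_SG = 2.41 V

With gate tied to drain, V_SG = V_SD ≥ V_SG − |V_th|, so the device is in saturation.
k_p = μ_pC_ox · (W/L) = 0.1956 mA/V².
KCL at the drain: ½ k_p (V_SG − |V_th|)² = (V_DD − V_SG)/R.
Let x = V_SG − 0.52. Then 2.33 x² + x − 10.18 = 0, giving x = 1.89 V (positive root), so V_SG = 2.41 V.
I_D = (V_DD − V_SG)/R = (10.7 − 2.41) / 23.8 = 0.348 mA.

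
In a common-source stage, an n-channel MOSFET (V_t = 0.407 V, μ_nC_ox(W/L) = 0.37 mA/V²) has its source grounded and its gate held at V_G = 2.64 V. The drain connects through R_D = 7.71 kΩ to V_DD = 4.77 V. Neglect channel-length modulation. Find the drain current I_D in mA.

I_D = 0.520 mA

V_GS = V_G = 2.64 V, so V_ov = 2.64 − 0.407 = 2.23 V.
Assume saturation: I_D = ½ k_n V_ov² = 0.5 × 0.37 × 2.23² = 0.922 mA, giving V_DS = V_DD − I_D R_D = 4.77 − 0.922 × 7.71 = -2.34 V.
But -2.34 V < V_ov = 2.23 V, so the device is actually in triode.
In triode I_D = k_n[V_ov V_DS − ½ V_DS²] and I_D = (V_DD − V_DS)/R_D. Equating: 1.43 V_DS² − 7.37 V_DS + 4.77 = 0, giving V_DS = 0.759 V (the root below V_ov).
I_D = (4.77 − 0.759) / 7.71 = 0.52 mA.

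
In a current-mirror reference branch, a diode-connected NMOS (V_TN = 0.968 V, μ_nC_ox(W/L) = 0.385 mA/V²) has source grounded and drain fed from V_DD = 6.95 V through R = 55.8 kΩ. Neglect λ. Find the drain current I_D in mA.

I_D = 0.0946 mA

With gate tied to drain, V_GS = V_DS ≥ V_GS − V_TN, so the device is in saturation.
KCL at the drain: ½ k_n (V_GS − V_TN)² = (V_DD − V_GS)/R.
Let x = V_GS − 0.968. Then 10.7 x² + x − 5.982 = 0, giving x = 0.701 V (positive root), so V_GS = 1.67 V.
I_D = (V_DD − V_GS)/R = (6.95 − 1.67) / 55.8 = 0.0946 mA.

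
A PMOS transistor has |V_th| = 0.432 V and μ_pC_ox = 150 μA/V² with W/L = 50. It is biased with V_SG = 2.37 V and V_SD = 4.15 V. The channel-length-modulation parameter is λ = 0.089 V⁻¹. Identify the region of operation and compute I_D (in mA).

Saturation; I_D = 19.3 mA

k_p = μ_pC_ox · (W/L) = 7.5 mA/V².
V_ov = V_SG − |V_th| = 2.37 − 0.432 = 1.94 V.
Since V_SD = 4.15 V ≥ V_ov = 1.94 V, the device is in saturation.
I_D = ½ k_p V_ov² (1 + λ V_SD) = 0.5 × 7.5 × 1.94² × (1 + 0.089 × 4.15) = 19.3 mA.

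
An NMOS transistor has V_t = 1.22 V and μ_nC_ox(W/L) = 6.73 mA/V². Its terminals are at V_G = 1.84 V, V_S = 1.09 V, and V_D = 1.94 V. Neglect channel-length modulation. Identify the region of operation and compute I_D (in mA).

Cutoff; I_D = 0 mA

V_GS = V_G − V_S = 1.84 − 1.09 = 0.75 V; V_DS = V_D − V_S = 1.94 − 1.09 = 0.85 V.
V_GS = 0.75 V < V_t = 1.22 V, so the transistor is in cutoff.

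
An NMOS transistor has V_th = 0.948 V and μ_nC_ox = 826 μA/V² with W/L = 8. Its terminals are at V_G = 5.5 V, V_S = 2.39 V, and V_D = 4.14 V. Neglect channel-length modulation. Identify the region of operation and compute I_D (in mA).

V_GS = V_G − V_S = 5.5 − 2.39 = 3.11 V; V_DS = V_D − V_S = 4.14 − 2.39 = 1.75 V.
k_n = μ_nC_ox · (W/L) = 6.608 mA/V².
V_ov = V_GS − V_th = 3.11 − 0.948 = 2.16 V.
Since V_DS = 1.75 V < V_ov = 2.16 V, the device is in the triode region.
I_D = k_n [V_ov · V_DS − ½ V_DS²] = 6.608 × [2.16 × 1.75 − 0.5 × 1.75²] = 14.9 mA.

Triode; I_D = 14.9 mA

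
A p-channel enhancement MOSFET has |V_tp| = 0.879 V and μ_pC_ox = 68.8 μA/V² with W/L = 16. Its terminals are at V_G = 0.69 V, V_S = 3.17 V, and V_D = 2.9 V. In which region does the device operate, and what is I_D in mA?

V_SG = V_S − V_G = 3.17 − 0.69 = 2.48 V; V_SD = V_S − V_D = 3.17 − 2.9 = 0.27 V.
k_p = μ_pC_ox · (W/L) = 1.101 mA/V².
V_ov = V_SG − |V_tp| = 2.48 − 0.879 = 1.6 V.
Since V_SD = 0.27 V < V_ov = 1.6 V, the device is in the triode region.
I_D = k_p [V_ov · V_SD − ½ V_SD²] = 1.101 × [1.6 × 0.27 − 0.5 × 0.27²] = 0.436 mA.

Triode; I_D = 0.436 mA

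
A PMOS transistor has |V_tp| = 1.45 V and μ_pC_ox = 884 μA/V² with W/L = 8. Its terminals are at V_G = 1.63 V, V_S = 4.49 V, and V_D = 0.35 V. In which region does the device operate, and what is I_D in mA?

Saturation; I_D = 7.03 mA

V_SG = V_S − V_G = 4.49 − 1.63 = 2.86 V; V_SD = V_S − V_D = 4.49 − 0.35 = 4.14 V.
k_p = μ_pC_ox · (W/L) = 7.072 mA/V².
V_ov = V_SG − |V_tp| = 2.86 − 1.45 = 1.41 V.
Since V_SD = 4.14 V ≥ V_ov = 1.41 V, the device is in saturation.
I_D = ½ k_p V_ov² = 0.5 × 7.072 × 1.41² = 7.03 mA.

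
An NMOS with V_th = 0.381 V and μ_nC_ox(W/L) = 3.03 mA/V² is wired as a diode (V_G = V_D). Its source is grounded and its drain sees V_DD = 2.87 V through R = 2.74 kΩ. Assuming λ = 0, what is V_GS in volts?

V_GS = 1.04 V

With gate tied to drain, V_GS = V_DS ≥ V_GS − V_th, so the device is in saturation.
KCL at the drain: ½ k_n (V_GS − V_th)² = (V_DD − V_GS)/R.
Let x = V_GS − 0.381. Then 4.15 x² + x − 2.489 = 0, giving x = 0.663 V (positive root), so V_GS = 1.04 V.
I_D = (V_DD − V_GS)/R = (2.87 − 1.04) / 2.74 = 0.666 mA.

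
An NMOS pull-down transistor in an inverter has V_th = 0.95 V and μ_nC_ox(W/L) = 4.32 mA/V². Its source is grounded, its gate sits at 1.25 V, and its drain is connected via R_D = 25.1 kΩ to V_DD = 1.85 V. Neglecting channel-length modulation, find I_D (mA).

V_GS = V_G = 1.25 V, so V_ov = 1.25 − 0.95 = 0.3 V.
Assume saturation: I_D = ½ k_n V_ov² = 0.5 × 4.32 × 0.3² = 0.194 mA, giving V_DS = V_DD − I_D R_D = 1.85 − 0.194 × 25.1 = -3.03 V.
But -3.03 V < V_ov = 0.3 V, so the device is actually in triode.
In triode I_D = k_n[V_ov V_DS − ½ V_DS²] and I_D = (V_DD − V_DS)/R_D. Equating: 54.2 V_DS² − 33.53 V_DS + 1.85 = 0, giving V_DS = 0.0612 V (the root below V_ov).
I_D = (1.85 − 0.0612) / 25.1 = 0.0713 mA.

I_D = 0.0713 mA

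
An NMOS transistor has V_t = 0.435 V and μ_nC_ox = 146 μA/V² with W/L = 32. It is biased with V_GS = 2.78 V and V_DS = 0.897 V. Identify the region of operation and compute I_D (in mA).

k_n = μ_nC_ox · (W/L) = 4.672 mA/V².
V_ov = V_GS − V_t = 2.78 − 0.435 = 2.34 V.
Since V_DS = 0.897 V < V_ov = 2.34 V, the device is in the triode region.
I_D = k_n [V_ov · V_DS − ½ V_DS²] = 4.672 × [2.34 × 0.897 − 0.5 × 0.897²] = 7.95 mA.

Triode; I_D = 7.95 mA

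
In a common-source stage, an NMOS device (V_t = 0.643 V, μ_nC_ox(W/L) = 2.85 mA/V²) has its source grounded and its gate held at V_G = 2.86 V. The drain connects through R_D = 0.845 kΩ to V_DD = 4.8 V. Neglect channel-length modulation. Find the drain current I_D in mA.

I_D = 4.60 mA

V_GS = V_G = 2.86 V, so V_ov = 2.86 − 0.643 = 2.22 V.
Assume saturation: I_D = ½ k_n V_ov² = 0.5 × 2.85 × 2.22² = 7 mA, giving V_DS = V_DD − I_D R_D = 4.8 − 7 × 0.845 = -1.12 V.
But -1.12 V < V_ov = 2.22 V, so the device is actually in triode.
In triode I_D = k_n[V_ov V_DS − ½ V_DS²] and I_D = (V_DD − V_DS)/R_D. Equating: 1.2 V_DS² − 6.339 V_DS + 4.8 = 0, giving V_DS = 0.917 V (the root below V_ov).
I_D = (4.8 − 0.917) / 0.845 = 4.6 mA.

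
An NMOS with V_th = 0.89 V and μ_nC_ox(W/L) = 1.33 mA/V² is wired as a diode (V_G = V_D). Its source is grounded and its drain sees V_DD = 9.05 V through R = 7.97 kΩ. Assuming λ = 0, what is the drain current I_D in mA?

I_D = 0.880 mA

With gate tied to drain, V_GS = V_DS ≥ V_GS − V_th, so the device is in saturation.
KCL at the drain: ½ k_n (V_GS − V_th)² = (V_DD − V_GS)/R.
Let x = V_GS − 0.89. Then 5.3 x² + x − 8.16 = 0, giving x = 1.15 V (positive root), so V_GS = 2.04 V.
I_D = (V_DD − V_GS)/R = (9.05 − 2.04) / 7.97 = 0.88 mA.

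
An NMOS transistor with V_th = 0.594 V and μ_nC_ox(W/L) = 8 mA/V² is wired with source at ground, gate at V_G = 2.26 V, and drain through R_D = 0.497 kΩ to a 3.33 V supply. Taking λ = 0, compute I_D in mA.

V_GS = V_G = 2.26 V, so V_ov = 2.26 − 0.594 = 1.67 V.
Assume saturation: I_D = ½ k_n V_ov² = 0.5 × 8 × 1.67² = 11.1 mA, giving V_DS = V_DD − I_D R_D = 3.33 − 11.1 × 0.497 = -2.19 V.
But -2.19 V < V_ov = 1.67 V, so the device is actually in triode.
In triode I_D = k_n[V_ov V_DS − ½ V_DS²] and I_D = (V_DD − V_DS)/R_D. Equating: 1.99 V_DS² − 7.624 V_DS + 3.33 = 0, giving V_DS = 0.503 V (the root below V_ov).
I_D = (3.33 − 0.503) / 0.497 = 5.69 mA.

I_D = 5.69 mA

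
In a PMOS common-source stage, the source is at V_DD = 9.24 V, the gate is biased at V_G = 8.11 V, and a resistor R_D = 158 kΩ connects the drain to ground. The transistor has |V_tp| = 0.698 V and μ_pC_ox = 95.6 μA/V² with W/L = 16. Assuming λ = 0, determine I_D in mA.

V_SG = V_DD − V_G = 9.24 − 8.11 = 1.13 V, so V_ov = 1.13 − 0.698 = 0.432 V.
k_p = μ_pC_ox · (W/L) = 1.53 mA/V².
Assume saturation: I_D = ½ k_p V_ov² = 0.5 × 1.53 × 0.432² = 0.143 mA, giving V_SD = V_DD − I_D R_D = 9.24 − 0.143 × 158 = -13.3 V.
But -13.3 V < V_ov = 0.432 V, so the device is actually in triode.
In triode I_D = k_p[V_ov V_SD − ½ V_SD²] and I_D = (V_DD − V_SD)/R_D. Equating: 121 V_SD² − 105.4 V_SD + 9.24 = 0, giving V_SD = 0.0989 V (the root below V_ov).
I_D = (9.24 − 0.0989) / 158 = 0.0579 mA.

I_D = 0.0579 mA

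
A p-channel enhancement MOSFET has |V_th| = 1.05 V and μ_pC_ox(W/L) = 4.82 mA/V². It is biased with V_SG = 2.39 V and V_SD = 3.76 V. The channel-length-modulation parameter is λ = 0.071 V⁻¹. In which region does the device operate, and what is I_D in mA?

V_ov = V_SG − |V_th| = 2.39 − 1.05 = 1.34 V.
Since V_SD = 3.76 V ≥ V_ov = 1.34 V, the device is in saturation.
I_D = ½ k_p V_ov² (1 + λ V_SD) = 0.5 × 4.82 × 1.34² × (1 + 0.071 × 3.76) = 5.48 mA.

Saturation; I_D = 5.48 mA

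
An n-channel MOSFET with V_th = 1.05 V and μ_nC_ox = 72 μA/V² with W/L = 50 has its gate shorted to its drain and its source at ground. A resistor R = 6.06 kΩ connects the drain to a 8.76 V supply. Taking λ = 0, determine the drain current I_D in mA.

I_D = 1.14 mA

With gate tied to drain, V_GS = V_DS ≥ V_GS − V_th, so the device is in saturation.
k_n = μ_nC_ox · (W/L) = 3.6 mA/V².
KCL at the drain: ½ k_n (V_GS − V_th)² = (V_DD − V_GS)/R.
Let x = V_GS − 1.05. Then 10.9 x² + x − 7.71 = 0, giving x = 0.796 V (positive root), so V_GS = 1.85 V.
I_D = (V_DD − V_GS)/R = (8.76 − 1.85) / 6.06 = 1.14 mA.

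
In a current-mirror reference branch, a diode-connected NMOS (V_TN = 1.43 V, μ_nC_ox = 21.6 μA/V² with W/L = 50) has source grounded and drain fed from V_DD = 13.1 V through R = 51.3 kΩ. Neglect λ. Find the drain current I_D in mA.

I_D = 0.215 mA

With gate tied to drain, V_GS = V_DS ≥ V_GS − V_TN, so the device is in saturation.
k_n = μ_nC_ox · (W/L) = 1.08 mA/V².
KCL at the drain: ½ k_n (V_GS − V_TN)² = (V_DD − V_GS)/R.
Let x = V_GS − 1.43. Then 27.7 x² + x − 11.67 = 0, giving x = 0.631 V (positive root), so V_GS = 2.06 V.
I_D = (V_DD − V_GS)/R = (13.1 − 2.06) / 51.3 = 0.215 mA.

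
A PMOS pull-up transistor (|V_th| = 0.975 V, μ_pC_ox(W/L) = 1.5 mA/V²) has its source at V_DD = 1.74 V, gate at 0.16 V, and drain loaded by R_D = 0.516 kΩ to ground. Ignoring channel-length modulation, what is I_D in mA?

V_SG = V_DD − V_G = 1.74 − 0.16 = 1.58 V, so V_ov = 1.58 − 0.975 = 0.605 V.
Assume saturation: I_D = ½ k_p V_ov² = 0.5 × 1.5 × 0.605² = 0.275 mA, giving V_SD = V_DD − I_D R_D = 1.74 − 0.275 × 0.516 = 1.6 V.
V_SD = 1.6 V ≥ V_ov = 0.605 V, confirming saturation.

I_D = 0.275 mA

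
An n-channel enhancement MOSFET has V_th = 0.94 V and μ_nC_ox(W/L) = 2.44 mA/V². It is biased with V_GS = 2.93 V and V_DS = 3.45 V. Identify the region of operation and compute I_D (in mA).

V_ov = V_GS − V_th = 2.93 − 0.94 = 1.99 V.
Since V_DS = 3.45 V ≥ V_ov = 1.99 V, the device is in saturation.
I_D = ½ k_n V_ov² = 0.5 × 2.44 × 1.99² = 4.83 mA.

Saturation; I_D = 4.83 mA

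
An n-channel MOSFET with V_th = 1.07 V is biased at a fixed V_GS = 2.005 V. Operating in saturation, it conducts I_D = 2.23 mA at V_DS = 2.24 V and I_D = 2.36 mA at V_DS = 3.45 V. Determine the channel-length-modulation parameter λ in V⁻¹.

λ = 0.0540 V⁻¹

With V_GS fixed, I_D ∝ (1 + λ V_DS) in saturation, so I_D2/I_D1 = (1 + λ V_DS2)/(1 + λ V_DS1).
2.36/2.23 = 1.058 = (1 + 3.45 λ)/(1 + 2.24 λ).
Solving: λ (I_D1 V_DS2 − I_D2 V_DS1) = I_D2 − I_D1, so λ = (2.36 − 2.23) / (2.23 × 3.45 − 2.36 × 2.24) = 0.13 / 2.41 = 0.054 V⁻¹.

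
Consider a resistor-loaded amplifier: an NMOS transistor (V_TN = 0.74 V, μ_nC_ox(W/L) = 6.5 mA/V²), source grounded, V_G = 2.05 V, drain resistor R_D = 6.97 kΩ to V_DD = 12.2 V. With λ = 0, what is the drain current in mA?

V_GS = V_G = 2.05 V, so V_ov = 2.05 − 0.74 = 1.31 V.
Assume saturation: I_D = ½ k_n V_ov² = 0.5 × 6.5 × 1.31² = 5.58 mA, giving V_DS = V_DD − I_D R_D = 12.2 − 5.58 × 6.97 = -26.7 V.
But -26.7 V < V_ov = 1.31 V, so the device is actually in triode.
In triode I_D = k_n[V_ov V_DS − ½ V_DS²] and I_D = (V_DD − V_DS)/R_D. Equating: 22.7 V_DS² − 60.35 V_DS + 12.2 = 0, giving V_DS = 0.22 V (the root below V_ov).
I_D = (12.2 − 0.22) / 6.97 = 1.72 mA.

I_D = 1.72 mA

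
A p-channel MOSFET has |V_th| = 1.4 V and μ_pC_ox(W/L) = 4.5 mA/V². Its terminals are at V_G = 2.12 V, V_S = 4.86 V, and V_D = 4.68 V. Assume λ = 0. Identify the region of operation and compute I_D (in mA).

Triode; I_D = 1.01 mA

V_SG = V_S − V_G = 4.86 − 2.12 = 2.74 V; V_SD = V_S − V_D = 4.86 − 4.68 = 0.18 V.
V_ov = V_SG − |V_th| = 2.74 − 1.4 = 1.34 V.
Since V_SD = 0.18 V < V_ov = 1.34 V, the device is in the triode region.
I_D = k_p [V_ov · V_SD − ½ V_SD²] = 4.5 × [1.34 × 0.18 − 0.5 × 0.18²] = 1.01 mA.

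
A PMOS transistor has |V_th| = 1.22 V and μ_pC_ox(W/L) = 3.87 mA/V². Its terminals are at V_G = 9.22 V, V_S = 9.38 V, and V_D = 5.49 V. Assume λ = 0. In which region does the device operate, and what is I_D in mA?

V_SG = V_S − V_G = 9.38 − 9.22 = 0.16 V; V_SD = V_S − V_D = 9.38 − 5.49 = 3.89 V.
V_SG = 0.16 V < |V_th| = 1.22 V, so the transistor is in cutoff.

Cutoff; I_D = 0 mA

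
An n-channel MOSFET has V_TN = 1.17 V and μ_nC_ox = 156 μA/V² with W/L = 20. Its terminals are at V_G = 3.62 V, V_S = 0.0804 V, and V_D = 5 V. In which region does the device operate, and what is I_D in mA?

V_GS = V_G − V_S = 3.62 − 0.0804 = 3.54 V; V_DS = V_D − V_S = 5 − 0.0804 = 4.92 V.
k_n = μ_nC_ox · (W/L) = 3.12 mA/V².
V_ov = V_GS − V_TN = 3.54 − 1.17 = 2.37 V.
Since V_DS = 4.92 V ≥ V_ov = 2.37 V, the device is in saturation.
I_D = ½ k_n V_ov² = 0.5 × 3.12 × 2.37² = 8.76 mA.

Saturation; I_D = 8.76 mA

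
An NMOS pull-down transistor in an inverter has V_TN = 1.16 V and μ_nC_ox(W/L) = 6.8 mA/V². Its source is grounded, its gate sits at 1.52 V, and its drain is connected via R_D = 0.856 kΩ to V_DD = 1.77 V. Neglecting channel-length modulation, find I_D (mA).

V_GS = V_G = 1.52 V, so V_ov = 1.52 − 1.16 = 0.36 V.
Assume saturation: I_D = ½ k_n V_ov² = 0.5 × 6.8 × 0.36² = 0.441 mA, giving V_DS = V_DD − I_D R_D = 1.77 − 0.441 × 0.856 = 1.39 V.
V_DS = 1.39 V ≥ V_ov = 0.36 V, confirming saturation.

I_D = 0.441 mA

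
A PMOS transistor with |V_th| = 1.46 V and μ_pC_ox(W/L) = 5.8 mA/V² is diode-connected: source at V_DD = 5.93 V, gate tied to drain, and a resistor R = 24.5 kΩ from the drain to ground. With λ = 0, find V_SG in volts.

With gate tied to drain, V_SG = V_SD ≥ V_SG − |V_th|, so the device is in saturation.
KCL at the drain: ½ k_p (V_SG − |V_th|)² = (V_DD − V_SG)/R.
Let x = V_SG − 1.46. Then 71 x² + x − 4.47 = 0, giving x = 0.244 V (positive root), so V_SG = 1.7 V.
I_D = (V_DD − V_SG)/R = (5.93 − 1.7) / 24.5 = 0.172 mA.

V_SG = 1.70 V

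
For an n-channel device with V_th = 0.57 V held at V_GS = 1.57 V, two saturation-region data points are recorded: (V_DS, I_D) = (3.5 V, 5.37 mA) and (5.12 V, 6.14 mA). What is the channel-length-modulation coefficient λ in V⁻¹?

With V_GS fixed, I_D ∝ (1 + λ V_DS) in saturation, so I_D2/I_D1 = (1 + λ V_DS2)/(1 + λ V_DS1).
6.14/5.37 = 1.143 = (1 + 5.12 λ)/(1 + 3.5 λ).
Solving: λ (I_D1 V_DS2 − I_D2 V_DS1) = I_D2 − I_D1, so λ = (6.14 − 5.37) / (5.37 × 5.12 − 6.14 × 3.5) = 0.77 / 6 = 0.128 V⁻¹.

λ = 0.128 V⁻¹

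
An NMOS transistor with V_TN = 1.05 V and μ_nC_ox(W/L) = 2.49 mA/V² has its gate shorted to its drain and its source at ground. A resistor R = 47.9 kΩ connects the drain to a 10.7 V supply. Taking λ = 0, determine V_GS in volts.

V_GS = 1.44 V

With gate tied to drain, V_GS = V_DS ≥ V_GS − V_TN, so the device is in saturation.
KCL at the drain: ½ k_n (V_GS − V_TN)² = (V_DD − V_GS)/R.
Let x = V_GS − 1.05. Then 59.6 x² + x − 9.65 = 0, giving x = 0.394 V (positive root), so V_GS = 1.44 V.
I_D = (V_DD − V_GS)/R = (10.7 − 1.44) / 47.9 = 0.193 mA.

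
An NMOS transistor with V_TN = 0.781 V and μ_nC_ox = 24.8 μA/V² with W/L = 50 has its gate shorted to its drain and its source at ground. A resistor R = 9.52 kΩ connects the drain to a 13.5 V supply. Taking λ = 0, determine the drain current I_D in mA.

With gate tied to drain, V_GS = V_DS ≥ V_GS − V_TN, so the device is in saturation.
k_n = μ_nC_ox · (W/L) = 1.24 mA/V².
KCL at the drain: ½ k_n (V_GS − V_TN)² = (V_DD − V_GS)/R.
Let x = V_GS − 0.781. Then 5.9 x² + x − 12.72 = 0, giving x = 1.39 V (positive root), so V_GS = 2.17 V.
I_D = (V_DD − V_GS)/R = (13.5 − 2.17) / 9.52 = 1.19 mA.

I_D = 1.19 mA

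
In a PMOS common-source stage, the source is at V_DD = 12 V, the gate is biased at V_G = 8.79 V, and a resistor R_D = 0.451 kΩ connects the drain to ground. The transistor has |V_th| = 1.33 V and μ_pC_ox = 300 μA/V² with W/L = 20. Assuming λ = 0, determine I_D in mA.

V_SG = V_DD − V_G = 12 − 8.79 = 3.21 V, so V_ov = 3.21 − 1.33 = 1.88 V.
k_p = μ_pC_ox · (W/L) = 6 mA/V².
Assume saturation: I_D = ½ k_p V_ov² = 0.5 × 6 × 1.88² = 10.6 mA, giving V_SD = V_DD − I_D R_D = 12 − 10.6 × 0.451 = 7.22 V.
V_SD = 7.22 V ≥ V_ov = 1.88 V, confirming saturation.

I_D = 10.6 mA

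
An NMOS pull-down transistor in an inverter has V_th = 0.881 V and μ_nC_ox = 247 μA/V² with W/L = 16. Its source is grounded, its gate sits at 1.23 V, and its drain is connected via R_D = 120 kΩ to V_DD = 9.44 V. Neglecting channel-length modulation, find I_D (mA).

I_D = 0.0781 mA

V_GS = V_G = 1.23 V, so V_ov = 1.23 − 0.881 = 0.349 V.
k_n = μ_nC_ox · (W/L) = 3.952 mA/V².
Assume saturation: I_D = ½ k_n V_ov² = 0.5 × 3.952 × 0.349² = 0.241 mA, giving V_DS = V_DD − I_D R_D = 9.44 − 0.241 × 120 = -19.4 V.
But -19.4 V < V_ov = 0.349 V, so the device is actually in triode.
In triode I_D = k_n[V_ov V_DS − ½ V_DS²] and I_D = (V_DD − V_DS)/R_D. Equating: 237 V_DS² − 166.5 V_DS + 9.44 = 0, giving V_DS = 0.0622 V (the root below V_ov).
I_D = (9.44 − 0.0622) / 120 = 0.0781 mA.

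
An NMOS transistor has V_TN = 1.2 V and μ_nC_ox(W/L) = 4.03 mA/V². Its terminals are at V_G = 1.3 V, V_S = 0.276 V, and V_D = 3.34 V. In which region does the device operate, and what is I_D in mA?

Cutoff; I_D = 0 mA

V_GS = V_G − V_S = 1.3 − 0.276 = 1.02 V; V_DS = V_D − V_S = 3.34 − 0.276 = 3.06 V.
V_GS = 1.02 V < V_TN = 1.2 V, so the transistor is in cutoff.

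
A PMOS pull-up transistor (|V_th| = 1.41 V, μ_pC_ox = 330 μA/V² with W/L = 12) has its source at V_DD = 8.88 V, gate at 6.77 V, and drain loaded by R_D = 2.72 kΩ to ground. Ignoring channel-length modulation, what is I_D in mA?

V_SG = V_DD − V_G = 8.88 − 6.77 = 2.11 V, so V_ov = 2.11 − 1.41 = 0.7 V.
k_p = μ_pC_ox · (W/L) = 3.96 mA/V².
Assume saturation: I_D = ½ k_p V_ov² = 0.5 × 3.96 × 0.7² = 0.97 mA, giving V_SD = V_DD − I_D R_D = 8.88 − 0.97 × 2.72 = 6.24 V.
V_SD = 6.24 V ≥ V_ov = 0.7 V, confirming saturation.

I_D = 0.970 mA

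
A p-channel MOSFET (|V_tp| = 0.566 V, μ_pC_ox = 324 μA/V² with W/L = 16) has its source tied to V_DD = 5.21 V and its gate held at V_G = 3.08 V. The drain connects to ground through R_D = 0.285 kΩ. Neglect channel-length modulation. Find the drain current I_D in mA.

I_D = 6.34 mA

V_SG = V_DD − V_G = 5.21 − 3.08 = 2.13 V, so V_ov = 2.13 − 0.566 = 1.56 V.
k_p = μ_pC_ox · (W/L) = 5.184 mA/V².
Assume saturation: I_D = ½ k_p V_ov² = 0.5 × 5.184 × 1.56² = 6.34 mA, giving V_SD = V_DD − I_D R_D = 5.21 − 6.34 × 0.285 = 3.4 V.
V_SD = 3.4 V ≥ V_ov = 1.56 V, confirming saturation.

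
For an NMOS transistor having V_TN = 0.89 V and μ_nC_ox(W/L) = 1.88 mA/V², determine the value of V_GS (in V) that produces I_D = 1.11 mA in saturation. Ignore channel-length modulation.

In saturation I_D = ½ k_n (V_GS − V_TN)², so V_GS − V_TN = √(2 I_D / k_n) = √(2 × 1.11 / 1.88) = 1.09 V.
V_GS = 0.89 + 1.09 = 1.98 V.

V_GS = 1.98 V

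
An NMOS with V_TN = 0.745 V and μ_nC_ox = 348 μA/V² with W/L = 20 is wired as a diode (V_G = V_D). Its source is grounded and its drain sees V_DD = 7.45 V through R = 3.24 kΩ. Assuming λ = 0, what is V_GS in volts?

V_GS = 1.47 V

With gate tied to drain, V_GS = V_DS ≥ V_GS − V_TN, so the device is in saturation.
k_n = μ_nC_ox · (W/L) = 6.96 mA/V².
KCL at the drain: ½ k_n (V_GS − V_TN)² = (V_DD − V_GS)/R.
Let x = V_GS − 0.745. Then 11.3 x² + x − 6.705 = 0, giving x = 0.728 V (positive root), so V_GS = 1.47 V.
I_D = (V_DD − V_GS)/R = (7.45 − 1.47) / 3.24 = 1.84 mA.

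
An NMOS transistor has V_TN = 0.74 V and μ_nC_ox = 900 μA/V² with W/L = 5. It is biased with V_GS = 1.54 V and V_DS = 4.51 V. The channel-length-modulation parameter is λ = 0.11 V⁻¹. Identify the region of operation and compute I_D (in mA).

Saturation; I_D = 2.15 mA

k_n = μ_nC_ox · (W/L) = 4.5 mA/V².
V_ov = V_GS − V_TN = 1.54 − 0.74 = 0.8 V.
Since V_DS = 4.51 V ≥ V_ov = 0.8 V, the device is in saturation.
I_D = ½ k_n V_ov² (1 + λ V_DS) = 0.5 × 4.5 × 0.8² × (1 + 0.11 × 4.51) = 2.15 mA.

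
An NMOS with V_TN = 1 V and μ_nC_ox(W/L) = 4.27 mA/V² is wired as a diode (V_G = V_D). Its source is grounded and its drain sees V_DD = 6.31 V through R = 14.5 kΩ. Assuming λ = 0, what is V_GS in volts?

V_GS = 1.40 V

With gate tied to drain, V_GS = V_DS ≥ V_GS − V_TN, so the device is in saturation.
KCL at the drain: ½ k_n (V_GS − V_TN)² = (V_DD − V_GS)/R.
Let x = V_GS − 1. Then 31 x² + x − 5.31 = 0, giving x = 0.398 V (positive root), so V_GS = 1.4 V.
I_D = (V_DD − V_GS)/R = (6.31 − 1.4) / 14.5 = 0.339 mA.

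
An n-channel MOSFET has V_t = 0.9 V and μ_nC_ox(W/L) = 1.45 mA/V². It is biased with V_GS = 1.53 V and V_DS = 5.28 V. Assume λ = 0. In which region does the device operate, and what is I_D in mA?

Saturation; I_D = 0.288 mA

V_ov = V_GS − V_t = 1.53 − 0.9 = 0.63 V.
Since V_DS = 5.28 V ≥ V_ov = 0.63 V, the device is in saturation.
I_D = ½ k_n V_ov² = 0.5 × 1.45 × 0.63² = 0.288 mA.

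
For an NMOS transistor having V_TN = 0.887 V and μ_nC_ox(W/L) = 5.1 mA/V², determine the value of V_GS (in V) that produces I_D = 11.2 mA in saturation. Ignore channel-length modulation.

V_GS = 2.98 V

In saturation I_D = ½ k_n (V_GS − V_TN)², so V_GS − V_TN = √(2 I_D / k_n) = √(2 × 11.2 / 5.1) = 2.1 V.
V_GS = 0.887 + 2.1 = 2.98 V.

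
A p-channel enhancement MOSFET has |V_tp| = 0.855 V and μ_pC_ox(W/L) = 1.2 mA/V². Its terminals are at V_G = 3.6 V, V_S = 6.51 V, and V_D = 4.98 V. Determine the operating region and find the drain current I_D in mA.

V_SG = V_S − V_G = 6.51 − 3.6 = 2.91 V; V_SD = V_S − V_D = 6.51 − 4.98 = 1.53 V.
V_ov = V_SG − |V_tp| = 2.91 − 0.855 = 2.05 V.
Since V_SD = 1.53 V < V_ov = 2.05 V, the device is in the triode region.
I_D = k_p [V_ov · V_SD − ½ V_SD²] = 1.2 × [2.05 × 1.53 − 0.5 × 1.53²] = 2.37 mA.

Triode; I_D = 2.37 mA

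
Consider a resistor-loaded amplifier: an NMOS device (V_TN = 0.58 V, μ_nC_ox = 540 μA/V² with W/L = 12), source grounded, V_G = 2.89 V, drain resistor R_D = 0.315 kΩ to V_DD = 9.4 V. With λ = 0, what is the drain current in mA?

I_D = 17.3 mA

V_GS = V_G = 2.89 V, so V_ov = 2.89 − 0.58 = 2.31 V.
k_n = μ_nC_ox · (W/L) = 6.48 mA/V².
Assume saturation: I_D = ½ k_n V_ov² = 0.5 × 6.48 × 2.31² = 17.3 mA, giving V_DS = V_DD − I_D R_D = 9.4 − 17.3 × 0.315 = 3.95 V.
V_DS = 3.95 V ≥ V_ov = 2.31 V, confirming saturation.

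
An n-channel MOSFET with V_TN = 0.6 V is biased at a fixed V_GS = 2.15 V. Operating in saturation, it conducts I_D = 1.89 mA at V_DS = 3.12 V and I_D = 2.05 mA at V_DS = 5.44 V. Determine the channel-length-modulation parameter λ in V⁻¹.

With V_GS fixed, I_D ∝ (1 + λ V_DS) in saturation, so I_D2/I_D1 = (1 + λ V_DS2)/(1 + λ V_DS1).
2.05/1.89 = 1.085 = (1 + 5.44 λ)/(1 + 3.12 λ).
Solving: λ (I_D1 V_DS2 − I_D2 V_DS1) = I_D2 − I_D1, so λ = (2.05 − 1.89) / (1.89 × 5.44 − 2.05 × 3.12) = 0.16 / 3.89 = 0.0412 V⁻¹.

λ = 0.0412 V⁻¹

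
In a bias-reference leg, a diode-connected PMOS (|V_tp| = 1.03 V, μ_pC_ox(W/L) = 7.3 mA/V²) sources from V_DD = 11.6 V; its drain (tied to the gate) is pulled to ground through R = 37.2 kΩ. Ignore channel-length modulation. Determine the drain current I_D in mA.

With gate tied to drain, V_SG = V_SD ≥ V_SG − |V_tp|, so the device is in saturation.
KCL at the drain: ½ k_p (V_SG − |V_tp|)² = (V_DD − V_SG)/R.
Let x = V_SG − 1.03. Then 136 x² + x − 10.57 = 0, giving x = 0.275 V (positive root), so V_SG = 1.31 V.
I_D = (V_DD − V_SG)/R = (11.6 − 1.31) / 37.2 = 0.277 mA.

I_D = 0.277 mA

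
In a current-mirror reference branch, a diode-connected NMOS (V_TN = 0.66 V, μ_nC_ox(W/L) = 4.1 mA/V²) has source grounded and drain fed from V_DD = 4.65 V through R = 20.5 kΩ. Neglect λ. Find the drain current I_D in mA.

I_D = 0.180 mA

With gate tied to drain, V_GS = V_DS ≥ V_GS − V_TN, so the device is in saturation.
KCL at the drain: ½ k_n (V_GS − V_TN)² = (V_DD − V_GS)/R.
Let x = V_GS − 0.66. Then 42 x² + x − 3.99 = 0, giving x = 0.296 V (positive root), so V_GS = 0.956 V.
I_D = (V_DD − V_GS)/R = (4.65 − 0.956) / 20.5 = 0.18 mA.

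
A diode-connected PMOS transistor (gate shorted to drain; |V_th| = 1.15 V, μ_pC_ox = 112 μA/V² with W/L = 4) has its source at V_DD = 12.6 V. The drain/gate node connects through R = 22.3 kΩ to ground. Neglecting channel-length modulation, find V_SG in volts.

V_SG = 2.57 V

With gate tied to drain, V_SG = V_SD ≥ V_SG − |V_th|, so the device is in saturation.
k_p = μ_pC_ox · (W/L) = 0.448 mA/V².
KCL at the drain: ½ k_p (V_SG − |V_th|)² = (V_DD − V_SG)/R.
Let x = V_SG − 1.15. Then 5 x² + x − 11.45 = 0, giving x = 1.42 V (positive root), so V_SG = 2.57 V.
I_D = (V_DD − V_SG)/R = (12.6 − 2.57) / 22.3 = 0.45 mA.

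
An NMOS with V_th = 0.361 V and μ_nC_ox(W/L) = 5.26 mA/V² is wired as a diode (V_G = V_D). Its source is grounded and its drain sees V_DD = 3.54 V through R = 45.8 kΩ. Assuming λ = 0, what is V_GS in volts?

With gate tied to drain, V_GS = V_DS ≥ V_GS − V_th, so the device is in saturation.
KCL at the drain: ½ k_n (V_GS − V_th)² = (V_DD − V_GS)/R.
Let x = V_GS − 0.361. Then 120 x² + x − 3.179 = 0, giving x = 0.158 V (positive root), so V_GS = 0.519 V.
I_D = (V_DD − V_GS)/R = (3.54 − 0.519) / 45.8 = 0.066 mA.

V_GS = 0.519 V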